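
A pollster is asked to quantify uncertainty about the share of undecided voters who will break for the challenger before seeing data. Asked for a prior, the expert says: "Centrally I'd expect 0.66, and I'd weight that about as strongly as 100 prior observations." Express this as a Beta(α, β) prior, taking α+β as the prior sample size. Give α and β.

Under the effective-sample-size interpretation, Beta(α, β) has prior mean α/(α+β) and prior sample size α+β.
So α+β = 100 and α/(α+β) = 0.66, giving α = 0.66·100 = 66 and β = 100 − 66 = 34.

α = 66, β = 34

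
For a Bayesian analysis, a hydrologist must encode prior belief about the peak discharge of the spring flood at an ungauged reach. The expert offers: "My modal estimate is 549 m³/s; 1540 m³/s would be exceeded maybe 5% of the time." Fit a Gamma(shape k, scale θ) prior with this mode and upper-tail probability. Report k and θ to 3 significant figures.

k ≈ 3.52, θ ≈ 218

Gamma(k,θ) with k>1 has mode (k−1)θ, so θ = 549/(k−1).
Need P(X < 1540) = 0.95 with θ tied to k this way. Start at k = 2, θ = 549: P(X<1540) ≈ 0.770.
Too low — raise k to concentrate. Iterating converges to k ≈ 3.52.
Then θ = 549/(3.52−1) ≈ 218.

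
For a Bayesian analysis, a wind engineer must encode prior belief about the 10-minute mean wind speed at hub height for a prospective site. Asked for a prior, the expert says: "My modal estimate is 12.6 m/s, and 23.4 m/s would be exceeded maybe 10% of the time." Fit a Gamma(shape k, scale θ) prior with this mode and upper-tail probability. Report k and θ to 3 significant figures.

Gamma(k,θ) with k>1 has mode (k−1)θ, so θ = 12.6/(k−1).
Need P(X < 23.4) = 0.9 with θ tied to k this way. Start at k = 2, θ = 12.6: P(X<23.4) ≈ 0.554.
Too low — raise k to concentrate. Iterating converges to k ≈ 5.98.
Then θ = 12.6/(5.98−1) ≈ 2.53.

k ≈ 5.98, θ ≈ 2.53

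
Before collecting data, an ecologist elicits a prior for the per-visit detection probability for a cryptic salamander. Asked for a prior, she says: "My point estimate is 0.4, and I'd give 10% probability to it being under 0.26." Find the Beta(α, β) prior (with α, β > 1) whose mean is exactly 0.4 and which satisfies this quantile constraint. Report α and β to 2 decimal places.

With mean 0.4 fixed, write α = 0.4s, β = 0.6s where s = α+β.
Need P(θ < 0.26) = 0.1 under Beta(0.4s, 0.6s). Normal approximation: (q−m)/√(m(1−m)/s) ≈ z_{0.1} = -1.28, so s ≈ 0.4·0.6·(-1.28)²/(0.26−0.4)² = 20.1.
At s = 20.1: P(θ<0.26) ≈ 0.093. Adjusting to match 0.1 gives s ≈ 19.04.
So α = 0.4·19.04 ≈ 7.61, β = 0.6·19.04 ≈ 11.42.

α ≈ 7.61, β ≈ 11.42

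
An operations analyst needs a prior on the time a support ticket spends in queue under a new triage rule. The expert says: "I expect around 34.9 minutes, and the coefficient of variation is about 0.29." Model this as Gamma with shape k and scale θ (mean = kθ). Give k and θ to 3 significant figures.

k ≈ 11.9, θ ≈ 2.94

For Gamma(k, scale θ): mean = kθ, variance = kθ², so CV = 1/√k.
CV = 0.29, hence k = 1/CV² = 11.9.
Then θ = mean/k = 34.9/11.9 = 2.94.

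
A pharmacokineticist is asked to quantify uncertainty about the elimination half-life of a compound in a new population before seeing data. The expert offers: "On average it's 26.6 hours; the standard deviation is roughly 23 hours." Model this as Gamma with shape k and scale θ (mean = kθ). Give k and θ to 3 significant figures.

For Gamma(k, scale θ): mean = kθ, variance = kθ², so CV = 1/√k.
CV = SD/mean = 23/26.6 = 0.8647, hence k = 1/CV² = 1.34.
Then θ = mean/k = 26.6/1.34 = 19.9.

k ≈ 1.34, θ ≈ 19.9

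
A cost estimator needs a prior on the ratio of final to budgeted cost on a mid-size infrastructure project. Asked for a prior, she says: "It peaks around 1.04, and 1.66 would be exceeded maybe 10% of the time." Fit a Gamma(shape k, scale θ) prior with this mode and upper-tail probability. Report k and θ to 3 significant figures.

Gamma(k,θ) with k>1 has mode (k−1)θ, so θ = 1.04/(k−1).
Need P(X < 1.66) = 0.9 with θ tied to k this way. Start at k = 2, θ = 1.04: P(X<1.66) ≈ 0.474.
Too low — raise k to concentrate. Iterating converges to k ≈ 9.59.
Then θ = 1.04/(9.59−1) ≈ 0.121.

k ≈ 9.59, θ ≈ 0.121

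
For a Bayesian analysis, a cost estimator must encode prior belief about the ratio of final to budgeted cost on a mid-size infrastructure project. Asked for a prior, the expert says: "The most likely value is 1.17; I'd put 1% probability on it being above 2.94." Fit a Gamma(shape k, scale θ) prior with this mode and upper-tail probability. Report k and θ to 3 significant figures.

Gamma(k,θ) with k>1 has mode (k−1)θ, so θ = 1.17/(k−1).
Need P(X < 2.94) = 0.99 with θ tied to k this way. Start at k = 2, θ = 1.17: P(X<2.94) ≈ 0.715.
Too low — raise k to concentrate. Iterating converges to k ≈ 6.52.
Then θ = 1.17/(6.52−1) ≈ 0.212.

k ≈ 6.52, θ ≈ 0.212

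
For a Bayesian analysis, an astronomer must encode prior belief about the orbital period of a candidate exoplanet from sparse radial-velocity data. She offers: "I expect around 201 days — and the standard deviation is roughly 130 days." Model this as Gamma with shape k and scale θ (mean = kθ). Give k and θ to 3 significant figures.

k ≈ 2.39, θ ≈ 84.1

For Gamma(k, scale θ): mean = kθ, variance = kθ², so CV = 1/√k.
CV = SD/mean = 130/201 = 0.6468, hence k = 1/CV² = 2.39.
Then θ = mean/k = 201/2.39 = 84.1.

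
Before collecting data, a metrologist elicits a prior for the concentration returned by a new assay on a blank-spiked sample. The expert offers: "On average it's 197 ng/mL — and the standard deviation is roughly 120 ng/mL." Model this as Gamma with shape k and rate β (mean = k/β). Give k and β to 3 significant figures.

For Gamma(k, rate β): mean = k/β, variance = k/β², so CV = 1/√k.
CV = SD/mean = 120/197 = 0.6091, hence k = 1/CV² = 2.7.
Then β = k/mean = 2.7/197 = 0.0137.

k ≈ 2.7, β ≈ 0.0137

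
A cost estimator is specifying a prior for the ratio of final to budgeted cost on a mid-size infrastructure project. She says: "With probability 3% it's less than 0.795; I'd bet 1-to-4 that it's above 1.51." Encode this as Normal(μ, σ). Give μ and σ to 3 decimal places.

μ = 1.289, σ = 0.263

For Normal(μ,σ), the p-quantile is μ + z_p·σ. Here z_{0.03} = -1.881, z_{0.8} = 0.8416.
So 0.795 = μ − 1.881σ and 1.51 = μ + 0.8416σ.
Subtracting: σ = (1.51 − 0.795)/(0.8416 − (-1.881)) = 0.263.
Then μ = 0.795 − (-1.881)·0.263 = 1.289.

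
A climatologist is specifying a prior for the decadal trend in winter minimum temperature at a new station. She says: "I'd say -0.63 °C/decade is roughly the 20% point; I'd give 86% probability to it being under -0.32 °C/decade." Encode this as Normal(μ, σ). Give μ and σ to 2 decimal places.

μ = -0.49, σ = 0.16

For Normal(μ,σ), the p-quantile is μ + z_p·σ. Here z_{0.2} = -0.8416, z_{0.86} = 1.08.
So -0.63 = μ − 0.8416σ and -0.32 = μ + 1.08σ.
Subtracting: σ = (-0.32 − -0.63)/(1.08 − (-0.8416)) = 0.16.
Then μ = -0.63 − (-0.8416)·0.16 = -0.49.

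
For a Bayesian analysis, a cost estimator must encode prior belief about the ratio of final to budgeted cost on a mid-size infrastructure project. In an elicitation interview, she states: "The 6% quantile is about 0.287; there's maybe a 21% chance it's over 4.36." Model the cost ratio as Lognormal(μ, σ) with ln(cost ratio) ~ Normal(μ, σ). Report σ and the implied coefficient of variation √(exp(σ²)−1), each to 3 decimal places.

σ ≈ 1.152, CV ≈ 1.665

If T ~ Lognormal(μ,σ) then ln T ~ Normal(μ,σ), so the p-quantile of ln T is μ + z_p·σ.
ln(0.287) = -1.248 and ln(4.36) = 1.472; z_{0.06} = -1.555, z_{0.79} = 0.8064.
σ = (1.472 − -1.248)/(0.8064 − (-1.555)) = 1.152.
μ = -1.248 − (-1.555)·1.152 = 0.543.
CV = √(exp(σ²)−1) = √(exp(1.3277)−1) = 1.665.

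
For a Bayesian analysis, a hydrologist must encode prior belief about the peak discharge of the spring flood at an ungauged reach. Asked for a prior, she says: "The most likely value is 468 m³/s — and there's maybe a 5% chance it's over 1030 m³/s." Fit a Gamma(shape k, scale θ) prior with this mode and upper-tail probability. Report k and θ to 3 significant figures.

Gamma(k,θ) with k>1 has mode (k−1)θ, so θ = 468/(k−1).
Need P(X < 1030) = 0.95 with θ tied to k this way. Start at k = 2, θ = 468: P(X<1030) ≈ 0.646.
Too low — raise k to concentrate. Iterating converges to k ≈ 5.42.
Then θ = 468/(5.42−1) ≈ 106.

k ≈ 5.42, θ ≈ 106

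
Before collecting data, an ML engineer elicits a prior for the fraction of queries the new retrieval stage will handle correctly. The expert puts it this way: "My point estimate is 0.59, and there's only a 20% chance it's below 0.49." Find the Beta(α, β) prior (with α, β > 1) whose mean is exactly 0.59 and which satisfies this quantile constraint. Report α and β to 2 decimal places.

With mean 0.59 fixed, write α = 0.59s, β = 0.41s where s = α+β.
Need P(θ < 0.49) = 0.2 under Beta(0.59s, 0.41s). Normal approximation: (q−m)/√(m(1−m)/s) ≈ z_{0.2} = -0.842, so s ≈ 0.59·0.41·(-0.842)²/(0.49−0.59)² = 17.1.
At s = 17.1: P(θ<0.49) ≈ 0.198. Adjusting to match 0.2 gives s ≈ 16.90.
So α = 0.59·16.90 ≈ 9.97, β = 0.41·16.90 ≈ 6.93.

α ≈ 9.97, β ≈ 6.93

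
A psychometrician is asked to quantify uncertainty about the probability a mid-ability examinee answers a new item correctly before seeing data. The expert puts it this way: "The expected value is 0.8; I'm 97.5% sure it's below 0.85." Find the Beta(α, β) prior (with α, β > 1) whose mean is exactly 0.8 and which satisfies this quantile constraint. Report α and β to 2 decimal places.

With mean 0.8 fixed, write α = 0.8s, β = 0.2s where s = α+β.
Need P(θ < 0.85) = 0.975 under Beta(0.8s, 0.2s). Normal approximation: (q−m)/√(m(1−m)/s) ≈ z_{0.975} = 1.96, so s ≈ 0.8·0.2·(1.96)²/(0.85−0.8)² = 245.9.
At s = 245.9: P(θ<0.85) ≈ 0.981. Adjusting to match 0.975 gives s ≈ 220.53.
So α = 0.8·220.53 ≈ 176.43, β = 0.2·220.53 ≈ 44.11.

α ≈ 176.43, β ≈ 44.11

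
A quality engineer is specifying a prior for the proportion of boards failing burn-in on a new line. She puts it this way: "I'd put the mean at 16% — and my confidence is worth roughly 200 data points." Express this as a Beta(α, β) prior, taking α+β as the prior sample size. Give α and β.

α = 32, β = 168

Under the effective-sample-size interpretation, Beta(α, β) has prior mean α/(α+β) and prior sample size α+β.
So α+β = 200 and α/(α+β) = 0.16, giving α = 0.16·200 = 32 and β = 200 − 32 = 168.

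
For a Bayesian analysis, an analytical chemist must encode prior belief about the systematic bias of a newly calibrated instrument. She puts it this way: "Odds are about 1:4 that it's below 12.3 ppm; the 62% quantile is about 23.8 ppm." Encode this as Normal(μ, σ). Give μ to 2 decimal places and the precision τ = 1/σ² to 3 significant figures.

The p-quantile of Normal(μ,σ) is μ + z_p·σ, with z_{0.2} = -0.8416 and z_{0.62} = 0.3055.
Eliminate σ: μ = (z₂·x₁ − z₁·x₂)/(z₂ − z₁) = (0.3055·12.3 − (-0.8416)·23.8)/1.147 = 20.74.
Then σ = (x₂ − x₁)/(z₂ − z₁) = (23.8 − 12.3)/1.147 = 10.03.
Precision τ = 1/σ² = 1/10.03² = 0.00995.

μ = 20.74, τ = 0.00995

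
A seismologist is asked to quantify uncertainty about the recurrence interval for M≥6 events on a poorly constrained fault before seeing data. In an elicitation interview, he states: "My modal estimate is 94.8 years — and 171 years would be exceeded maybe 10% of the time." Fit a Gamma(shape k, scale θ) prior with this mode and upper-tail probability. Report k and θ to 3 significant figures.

k ≈ 6.47, θ ≈ 17.3

Gamma(k,θ) with k>1 has mode (k−1)θ, so θ = 94.8/(k−1).
Need P(X < 171) = 0.9 with θ tied to k this way. Start at k = 2, θ = 94.8: P(X<171) ≈ 0.538.
Too low — raise k to concentrate. Iterating converges to k ≈ 6.47.
Then θ = 94.8/(6.47−1) ≈ 17.3.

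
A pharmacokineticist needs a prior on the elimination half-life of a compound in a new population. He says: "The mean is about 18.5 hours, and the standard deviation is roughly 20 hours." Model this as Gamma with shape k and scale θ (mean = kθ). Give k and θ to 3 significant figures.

k ≈ 0.856, θ ≈ 21.6

For Gamma(k, scale θ): mean = kθ, variance = kθ², so CV = 1/√k.
CV = SD/mean = 20/18.5 = 1.081, hence k = 1/CV² = 0.856.
Then θ = mean/k = 18.5/0.856 = 21.6.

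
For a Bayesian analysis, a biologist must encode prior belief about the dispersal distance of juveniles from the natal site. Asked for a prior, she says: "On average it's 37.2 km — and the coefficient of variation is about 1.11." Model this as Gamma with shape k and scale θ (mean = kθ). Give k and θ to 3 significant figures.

For Gamma(k, scale θ): mean = kθ, variance = kθ², so CV = 1/√k.
CV = 1.11, hence k = 1/CV² = 0.812.
Then θ = mean/k = 37.2/0.812 = 45.8.

k ≈ 0.812, θ ≈ 45.8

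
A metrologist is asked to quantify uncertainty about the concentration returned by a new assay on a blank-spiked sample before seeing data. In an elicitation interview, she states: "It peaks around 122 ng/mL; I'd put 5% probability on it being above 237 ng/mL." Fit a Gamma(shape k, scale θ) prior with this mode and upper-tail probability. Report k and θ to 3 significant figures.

k ≈ 7.3, θ ≈ 19.4

Gamma(k,θ) with k>1 has mode (k−1)θ, so θ = 122/(k−1).
Need P(X < 237) = 0.95 with θ tied to k this way. Start at k = 2, θ = 122: P(X<237) ≈ 0.578.
Too low — raise k to concentrate. Iterating converges to k ≈ 7.3.
Then θ = 122/(7.3−1) ≈ 19.4.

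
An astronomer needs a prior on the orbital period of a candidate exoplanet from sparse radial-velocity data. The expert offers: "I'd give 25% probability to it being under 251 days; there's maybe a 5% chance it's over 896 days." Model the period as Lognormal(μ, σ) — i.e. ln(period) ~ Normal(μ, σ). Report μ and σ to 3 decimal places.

μ ≈ 5.896, σ ≈ 0.549

If T ~ Lognormal(μ,σ) then ln T ~ Normal(μ,σ), so the p-quantile of ln T is μ + z_p·σ.
ln(251) = 5.525 and ln(896) = 6.798; z_{0.25} = -0.6745, z_{0.95} = 1.645.
σ = (6.798 − 5.525)/(1.645 − (-0.6745)) = 0.549.
μ = 5.525 − (-0.6745)·0.549 = 5.896.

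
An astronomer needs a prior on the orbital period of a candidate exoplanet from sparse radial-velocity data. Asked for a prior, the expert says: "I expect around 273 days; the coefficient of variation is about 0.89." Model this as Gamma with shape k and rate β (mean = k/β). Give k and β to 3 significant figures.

k ≈ 1.26, β ≈ 0.00462

For Gamma(k, rate β): mean = k/β, variance = k/β², so CV = 1/√k.
CV = 0.89, hence k = 1/CV² = 1.26.
Then β = k/mean = 1.26/273 = 0.00462.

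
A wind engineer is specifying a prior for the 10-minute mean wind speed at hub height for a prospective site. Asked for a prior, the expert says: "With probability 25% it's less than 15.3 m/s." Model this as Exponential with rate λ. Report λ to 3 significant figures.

λ ≈ 0.0188

P(T < 15.3) = 1 − e^(−λ·15.3) = 0.25, so λ = −ln(1−0.25)/15.3 = −ln(0.75)/15.3 = 0.0188.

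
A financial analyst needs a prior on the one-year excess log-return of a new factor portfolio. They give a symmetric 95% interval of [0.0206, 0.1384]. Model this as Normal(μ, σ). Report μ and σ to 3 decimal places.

A symmetric 95% interval runs μ ± z·σ with z = 1.96.
Half-width = 0.0589, so σ = 0.0589/1.96 = 0.030.
μ is the interval midpoint, 0.080.

μ = 0.080, σ = 0.030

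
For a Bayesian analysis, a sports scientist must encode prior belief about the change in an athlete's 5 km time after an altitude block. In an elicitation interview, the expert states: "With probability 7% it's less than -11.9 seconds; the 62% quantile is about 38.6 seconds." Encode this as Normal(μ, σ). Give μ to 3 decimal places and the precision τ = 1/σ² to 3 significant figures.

For Normal(μ,σ), the p-quantile is μ + z_p·σ. Here z_{0.07} = -1.476, z_{0.62} = 0.3055.
So -11.9 = μ − 1.476σ and 38.6 = μ + 0.3055σ.
Subtracting: σ = (38.6 − -11.9)/(0.3055 − (-1.476)) = 28.351.
Then μ = -11.9 − (-1.476)·28.351 = 29.939.
Precision τ = 1/σ² = 1/28.35² = 0.00124.

μ = 29.939, τ = 0.00124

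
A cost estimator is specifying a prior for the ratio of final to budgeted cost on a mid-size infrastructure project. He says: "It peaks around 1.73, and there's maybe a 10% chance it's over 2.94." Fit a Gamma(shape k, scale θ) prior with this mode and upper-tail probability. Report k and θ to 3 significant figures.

Gamma(k,θ) with k>1 has mode (k−1)θ, so θ = 1.73/(k−1).
Need P(X < 2.94) = 0.9 with θ tied to k this way. Start at k = 2, θ = 1.73: P(X<2.94) ≈ 0.507.
Too low — raise k to concentrate. Iterating converges to k ≈ 7.73.
Then θ = 1.73/(7.73−1) ≈ 0.257.

k ≈ 7.73, θ ≈ 0.257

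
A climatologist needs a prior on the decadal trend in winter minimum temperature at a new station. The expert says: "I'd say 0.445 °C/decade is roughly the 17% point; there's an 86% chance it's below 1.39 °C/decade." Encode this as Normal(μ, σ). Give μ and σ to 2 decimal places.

For Normal(μ,σ), the p-quantile is μ + z_p·σ. Here z_{0.17} = -0.9542, z_{0.86} = 1.08.
So 0.445 = μ − 0.9542σ and 1.39 = μ + 1.08σ.
Subtracting: σ = (1.39 − 0.445)/(1.08 − (-0.9542)) = 0.46.
Then μ = 0.445 − (-0.9542)·0.46 = 0.89.

μ = 0.89, σ = 0.46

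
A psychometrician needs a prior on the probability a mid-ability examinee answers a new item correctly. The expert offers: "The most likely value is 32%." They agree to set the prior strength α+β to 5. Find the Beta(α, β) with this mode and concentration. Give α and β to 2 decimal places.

α = 1.96, β = 3.04

For α,β > 1 the Beta mode is (α−1)/(α+β−2). With α+β = 5, the mode is (α−1)/3.
Set (α−1)/3 = 0.32 → α = 1 + 0.32·3 = 1.96.
β = 5 − α = 3.04.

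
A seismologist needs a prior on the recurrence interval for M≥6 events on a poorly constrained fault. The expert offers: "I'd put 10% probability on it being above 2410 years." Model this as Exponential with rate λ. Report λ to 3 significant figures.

P(T > 2410.0) = e^(−λ·2410.0) = 0.1, so λ = −ln(0.1)/2410.0 = 0.000955.

λ ≈ 0.000955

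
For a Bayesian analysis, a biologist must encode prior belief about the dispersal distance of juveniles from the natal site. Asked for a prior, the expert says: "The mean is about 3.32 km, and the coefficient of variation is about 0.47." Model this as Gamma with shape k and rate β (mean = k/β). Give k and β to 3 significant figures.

For Gamma(k, rate β): mean = k/β, variance = k/β², so CV = 1/√k.
CV = 0.47, hence k = 1/CV² = 4.53.
Then β = k/mean = 4.53/3.32 = 1.36.

k ≈ 4.53, β ≈ 1.36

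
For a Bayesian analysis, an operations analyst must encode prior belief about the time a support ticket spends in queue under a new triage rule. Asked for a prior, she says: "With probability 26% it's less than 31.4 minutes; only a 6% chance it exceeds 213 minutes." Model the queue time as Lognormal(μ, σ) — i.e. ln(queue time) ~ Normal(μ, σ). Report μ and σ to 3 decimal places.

μ ≈ 4.007, σ ≈ 0.871

If T ~ Lognormal(μ,σ) then ln T ~ Normal(μ,σ), so the p-quantile of ln T is μ + z_p·σ.
ln(31.4) = 3.447 and ln(213) = 5.361; z_{0.26} = -0.6433, z_{0.94} = 1.555.
σ = (5.361 − 3.447)/(1.555 − (-0.6433)) = 0.871.
μ = 3.447 − (-0.6433)·0.871 = 4.007.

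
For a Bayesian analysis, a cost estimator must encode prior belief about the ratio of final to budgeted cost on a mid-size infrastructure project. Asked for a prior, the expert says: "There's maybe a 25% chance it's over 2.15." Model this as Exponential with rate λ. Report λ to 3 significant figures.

P(T > 2.15) = e^(−λ·2.15) = 0.25, so λ = −ln(0.25)/2.15 = 0.645.

λ ≈ 0.645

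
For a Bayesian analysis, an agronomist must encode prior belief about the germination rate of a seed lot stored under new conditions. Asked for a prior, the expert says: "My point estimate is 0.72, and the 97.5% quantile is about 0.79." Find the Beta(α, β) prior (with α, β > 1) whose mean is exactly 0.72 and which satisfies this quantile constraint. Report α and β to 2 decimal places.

With mean 0.72 fixed, write α = 0.72s, β = 0.28s where s = α+β.
Need P(θ < 0.79) = 0.975 under Beta(0.72s, 0.28s). Normal approximation: (q−m)/√(m(1−m)/s) ≈ z_{0.975} = 1.96, so s ≈ 0.72·0.28·(1.96)²/(0.79−0.72)² = 158.0.
At s = 158.0: P(θ<0.79) ≈ 0.980. Adjusting to match 0.975 gives s ≈ 144.16.
So α = 0.72·144.16 ≈ 103.80, β = 0.28·144.16 ≈ 40.37.

α ≈ 103.80, β ≈ 40.37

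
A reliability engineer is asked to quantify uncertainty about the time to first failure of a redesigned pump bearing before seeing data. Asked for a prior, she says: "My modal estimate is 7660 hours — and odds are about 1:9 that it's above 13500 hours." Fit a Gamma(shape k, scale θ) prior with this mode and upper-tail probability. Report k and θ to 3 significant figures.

k ≈ 6.92, θ ≈ 1290

Gamma(k,θ) with k>1 has mode (k−1)θ, so θ = 7660/(k−1).
Need P(X < 13500) = 0.9 with θ tied to k this way. Start at k = 2, θ = 7660: P(X<13500) ≈ 0.526.
Too low — raise k to concentrate. Iterating converges to k ≈ 6.92.
Then θ = 7660/(6.92−1) ≈ 1290.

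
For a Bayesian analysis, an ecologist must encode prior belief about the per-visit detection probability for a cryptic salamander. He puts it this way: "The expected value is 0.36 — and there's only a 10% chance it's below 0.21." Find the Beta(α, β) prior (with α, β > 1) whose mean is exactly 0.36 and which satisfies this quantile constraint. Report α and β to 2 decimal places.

α ≈ 5.56, β ≈ 9.89

With mean 0.36 fixed, write α = 0.36s, β = 0.64s where s = α+β.
Need P(θ < 0.21) = 0.1 under Beta(0.36s, 0.64s). Normal approximation: (q−m)/√(m(1−m)/s) ≈ z_{0.1} = -1.28, so s ≈ 0.36·0.64·(-1.28)²/(0.21−0.36)² = 16.8.
At s = 16.8: P(θ<0.21) ≈ 0.090. Adjusting to match 0.1 gives s ≈ 15.45.
So α = 0.36·15.45 ≈ 5.56, β = 0.64·15.45 ≈ 9.89.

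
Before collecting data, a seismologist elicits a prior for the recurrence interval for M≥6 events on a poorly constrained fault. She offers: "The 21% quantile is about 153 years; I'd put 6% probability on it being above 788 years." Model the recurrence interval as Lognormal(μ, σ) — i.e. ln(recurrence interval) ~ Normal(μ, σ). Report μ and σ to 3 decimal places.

μ ≈ 5.590, σ ≈ 0.694

If T ~ Lognormal(μ,σ) then ln T ~ Normal(μ,σ), so the p-quantile of ln T is μ + z_p·σ.
ln(153) = 5.03 and ln(788) = 6.669; z_{0.21} = -0.8064, z_{0.94} = 1.555.
σ = (6.669 − 5.03)/(1.555 − (-0.8064)) = 0.694.
μ = 5.03 − (-0.8064)·0.694 = 5.590.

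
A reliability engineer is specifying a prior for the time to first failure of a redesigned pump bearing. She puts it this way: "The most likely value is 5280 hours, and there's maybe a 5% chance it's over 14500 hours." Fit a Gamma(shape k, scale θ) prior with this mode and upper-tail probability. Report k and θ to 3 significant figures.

Gamma(k,θ) with k>1 has mode (k−1)θ, so θ = 5280/(k−1).
Need P(X < 14500) = 0.95 with θ tied to k this way. Start at k = 2, θ = 5280: P(X<14500) ≈ 0.760.
Too low — raise k to concentrate. Iterating converges to k ≈ 3.63.
Then θ = 5280/(3.63−1) ≈ 2010.

k ≈ 3.63, θ ≈ 2010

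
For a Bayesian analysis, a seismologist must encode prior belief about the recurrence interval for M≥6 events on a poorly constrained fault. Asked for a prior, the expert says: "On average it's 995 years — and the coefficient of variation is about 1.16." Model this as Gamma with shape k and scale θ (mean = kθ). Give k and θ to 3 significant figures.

k ≈ 0.743, θ ≈ 1340

For Gamma(k, scale θ): mean = kθ, variance = kθ², so CV = 1/√k.
CV = 1.16, hence k = 1/CV² = 0.743.
Then θ = mean/k = 995/0.743 = 1340.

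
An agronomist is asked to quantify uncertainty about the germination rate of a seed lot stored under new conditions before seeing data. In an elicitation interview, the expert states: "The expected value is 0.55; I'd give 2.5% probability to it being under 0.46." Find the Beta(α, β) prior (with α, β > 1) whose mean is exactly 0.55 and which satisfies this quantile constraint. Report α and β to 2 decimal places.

α ≈ 64.93, β ≈ 53.13

With mean 0.55 fixed, write α = 0.55s, β = 0.45s where s = α+β.
Need P(θ < 0.46) = 0.025 under Beta(0.55s, 0.45s). Normal approximation: (q−m)/√(m(1−m)/s) ≈ z_{0.025} = -1.96, so s ≈ 0.55·0.45·(-1.96)²/(0.46−0.55)² = 117.4.
At s = 117.4: P(θ<0.46) ≈ 0.025. Adjusting to match 0.025 gives s ≈ 118.06.
So α = 0.55·118.06 ≈ 64.93, β = 0.45·118.06 ≈ 53.13.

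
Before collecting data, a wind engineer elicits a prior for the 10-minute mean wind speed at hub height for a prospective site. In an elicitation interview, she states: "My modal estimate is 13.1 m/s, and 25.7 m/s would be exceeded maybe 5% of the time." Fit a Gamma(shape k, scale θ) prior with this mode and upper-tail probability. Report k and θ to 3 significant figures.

k ≈ 7.11, θ ≈ 2.14

Gamma(k,θ) with k>1 has mode (k−1)θ, so θ = 13.1/(k−1).
Need P(X < 25.7) = 0.95 with θ tied to k this way. Start at k = 2, θ = 13.1: P(X<25.7) ≈ 0.584.
Too low — raise k to concentrate. Iterating converges to k ≈ 7.11.
Then θ = 13.1/(7.11−1) ≈ 2.14.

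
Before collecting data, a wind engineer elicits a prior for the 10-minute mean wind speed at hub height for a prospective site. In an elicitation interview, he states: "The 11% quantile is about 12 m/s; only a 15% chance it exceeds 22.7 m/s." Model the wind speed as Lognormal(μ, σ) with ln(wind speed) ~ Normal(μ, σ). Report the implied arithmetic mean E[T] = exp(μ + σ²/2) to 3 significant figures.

If T ~ Lognormal(μ,σ) then ln T ~ Normal(μ,σ), so the p-quantile of ln T is μ + z_p·σ.
ln(12) = 2.485 and ln(22.7) = 3.122; z_{0.11} = -1.227, z_{0.85} = 1.036.
σ = (3.122 − 2.485)/(1.036 − (-1.227)) = 0.282.
μ = 2.485 − (-1.227)·0.282 = 2.830.
E[T] = exp(μ + σ²/2) = exp(2.830 + 0.0397) = 17.6 m/s.

E[T] ≈ 17.6 m/s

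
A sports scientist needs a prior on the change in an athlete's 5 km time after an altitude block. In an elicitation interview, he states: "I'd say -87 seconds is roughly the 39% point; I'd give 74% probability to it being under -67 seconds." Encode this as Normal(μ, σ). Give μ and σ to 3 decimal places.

For Normal(μ,σ), the p-quantile is μ + z_p·σ. Here z_{0.39} = -0.2793, z_{0.74} = 0.6433.
So -87 = μ − 0.2793σ and -67 = μ + 0.6433σ.
Subtracting: σ = (-67 − -87)/(0.6433 − (-0.2793)) = 21.676.
Then μ = -87 − (-0.2793)·21.676 = -80.945.

μ = -80.945, σ = 21.676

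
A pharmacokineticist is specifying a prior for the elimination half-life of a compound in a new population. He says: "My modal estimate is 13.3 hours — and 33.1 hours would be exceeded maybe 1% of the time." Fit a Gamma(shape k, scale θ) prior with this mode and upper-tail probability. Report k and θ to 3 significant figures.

Gamma(k,θ) with k>1 has mode (k−1)θ, so θ = 13.3/(k−1).
Need P(X < 33.1) = 0.99 with θ tied to k this way. Start at k = 2, θ = 13.3: P(X<33.1) ≈ 0.710.
Too low — raise k to concentrate. Iterating converges to k ≈ 6.65.
Then θ = 13.3/(6.65−1) ≈ 2.35.

k ≈ 6.65, θ ≈ 2.35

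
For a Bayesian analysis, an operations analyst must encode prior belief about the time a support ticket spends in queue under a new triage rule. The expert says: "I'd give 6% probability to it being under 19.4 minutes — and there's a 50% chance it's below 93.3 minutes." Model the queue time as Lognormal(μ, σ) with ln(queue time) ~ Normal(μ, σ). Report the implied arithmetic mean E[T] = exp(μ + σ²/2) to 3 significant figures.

If T ~ Lognormal(μ,σ) then ln T ~ Normal(μ,σ), so the p-quantile of ln T is μ + z_p·σ.
ln(19.4) = 2.965 and ln(93.3) = 4.536; z_{0.06} = -1.555, z_{0.5} = 0.
σ = (4.536 − 2.965)/(0 − (-1.555)) = 1.010.
μ = 2.965 − (-1.555)·1.010 = 4.536.
E[T] = exp(μ + σ²/2) = exp(4.536 + 0.5102) = 155 minutes.

E[T] ≈ 155 minutes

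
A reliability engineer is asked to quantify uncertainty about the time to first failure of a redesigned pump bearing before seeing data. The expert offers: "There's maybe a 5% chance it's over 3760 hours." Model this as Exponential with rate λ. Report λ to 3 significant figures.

P(T > 3760.0) = e^(−λ·3760.0) = 0.05, so λ = −ln(0.05)/3760.0 = 0.000797.

λ ≈ 0.000797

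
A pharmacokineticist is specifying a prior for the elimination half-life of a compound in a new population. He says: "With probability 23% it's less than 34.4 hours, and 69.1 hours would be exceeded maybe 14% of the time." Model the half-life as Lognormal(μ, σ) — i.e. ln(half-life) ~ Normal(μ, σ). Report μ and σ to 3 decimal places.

If T ~ Lognormal(μ,σ) then ln T ~ Normal(μ,σ), so the p-quantile of ln T is μ + z_p·σ.
ln(34.4) = 3.538 and ln(69.1) = 4.236; z_{0.23} = -0.7388, z_{0.86} = 1.08.
σ = (4.236 − 3.538)/(1.08 − (-0.7388)) = 0.383.
μ = 3.538 − (-0.7388)·0.383 = 3.821.

μ ≈ 3.821, σ ≈ 0.383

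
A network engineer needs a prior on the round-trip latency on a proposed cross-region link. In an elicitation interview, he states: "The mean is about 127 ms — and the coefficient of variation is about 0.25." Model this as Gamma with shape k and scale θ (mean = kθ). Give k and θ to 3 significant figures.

k ≈ 16, θ ≈ 7.94

For Gamma(k, scale θ): mean = kθ, variance = kθ², so CV = 1/√k.
CV = 0.25, hence k = 1/CV² = 16.
Then θ = mean/k = 127/16 = 7.94.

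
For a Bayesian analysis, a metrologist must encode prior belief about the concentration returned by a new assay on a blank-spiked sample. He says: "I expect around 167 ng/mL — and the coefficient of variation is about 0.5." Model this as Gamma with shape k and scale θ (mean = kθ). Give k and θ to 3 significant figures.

For Gamma(k, scale θ): mean = kθ, variance = kθ², so CV = 1/√k.
CV = 0.5, hence k = 1/CV² = 4.
Then θ = mean/k = 167/4 = 41.8.

k ≈ 4, θ ≈ 41.8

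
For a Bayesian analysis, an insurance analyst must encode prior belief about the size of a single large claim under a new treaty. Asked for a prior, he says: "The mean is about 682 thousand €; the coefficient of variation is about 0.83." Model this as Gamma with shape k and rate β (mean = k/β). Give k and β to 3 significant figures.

For Gamma(k, rate β): mean = k/β, variance = k/β², so CV = 1/√k.
CV = 0.83, hence k = 1/CV² = 1.45.
Then β = k/mean = 1.45/682 = 0.00213.

k ≈ 1.45, β ≈ 0.00213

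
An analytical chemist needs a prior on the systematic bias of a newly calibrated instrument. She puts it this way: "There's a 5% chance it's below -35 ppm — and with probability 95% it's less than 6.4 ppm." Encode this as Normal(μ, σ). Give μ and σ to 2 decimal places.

The p-quantile of Normal(μ,σ) is μ + z_p·σ, with z_{0.05} = -1.645 and z_{0.95} = 1.645.
Eliminate σ: μ = (z₂·x₁ − z₁·x₂)/(z₂ − z₁) = (1.645·-35 − (-1.645)·6.4)/3.29 = -14.30.
Then σ = (x₂ − x₁)/(z₂ − z₁) = (6.4 − -35)/3.29 = 12.58.

μ = -14.30, σ = 12.58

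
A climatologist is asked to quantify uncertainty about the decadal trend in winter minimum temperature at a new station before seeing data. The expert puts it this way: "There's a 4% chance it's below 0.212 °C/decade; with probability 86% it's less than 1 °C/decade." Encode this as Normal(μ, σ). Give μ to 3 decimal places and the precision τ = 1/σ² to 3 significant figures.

μ = 0.699, τ = 12.9

The p-quantile of Normal(μ,σ) is μ + z_p·σ, with z_{0.04} = -1.751 and z_{0.86} = 1.08.
Eliminate σ: μ = (z₂·x₁ − z₁·x₂)/(z₂ − z₁) = (1.08·0.212 − (-1.751)·1)/2.831 = 0.699.
Then σ = (x₂ − x₁)/(z₂ − z₁) = (1 − 0.212)/2.831 = 0.278.
Precision τ = 1/σ² = 1/0.2783² = 12.9.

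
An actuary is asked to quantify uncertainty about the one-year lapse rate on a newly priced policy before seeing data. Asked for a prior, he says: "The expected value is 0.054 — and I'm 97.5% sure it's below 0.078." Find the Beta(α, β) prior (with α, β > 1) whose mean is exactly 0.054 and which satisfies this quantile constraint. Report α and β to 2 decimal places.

With mean 0.054 fixed, write α = 0.054s, β = 0.946s where s = α+β.
Need P(θ < 0.078) = 0.975 under Beta(0.054s, 0.946s). Normal approximation: (q−m)/√(m(1−m)/s) ≈ z_{0.975} = 1.96, so s ≈ 0.054·0.946·(1.96)²/(0.078−0.054)² = 340.7.
At s = 340.7: P(θ<0.078) ≈ 0.965. Adjusting to match 0.975 gives s ≈ 404.40.
So α = 0.054·404.40 ≈ 21.84, β = 0.946·404.40 ≈ 382.56.

α ≈ 21.84, β ≈ 382.56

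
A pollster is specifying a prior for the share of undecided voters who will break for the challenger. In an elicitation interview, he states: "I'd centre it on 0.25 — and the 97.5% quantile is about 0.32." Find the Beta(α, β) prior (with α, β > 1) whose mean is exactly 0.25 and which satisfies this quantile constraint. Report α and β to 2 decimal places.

α ≈ 39.68, β ≈ 119.03

With mean 0.25 fixed, write α = 0.25s, β = 0.75s where s = α+β.
Need P(θ < 0.32) = 0.975 under Beta(0.25s, 0.75s). Normal approximation: (q−m)/√(m(1−m)/s) ≈ z_{0.975} = 1.96, so s ≈ 0.25·0.75·(1.96)²/(0.32−0.25)² = 147.0.
At s = 147.0: P(θ<0.32) ≈ 0.971. Adjusting to match 0.975 gives s ≈ 158.71.
So α = 0.25·158.71 ≈ 39.68, β = 0.75·158.71 ≈ 119.03.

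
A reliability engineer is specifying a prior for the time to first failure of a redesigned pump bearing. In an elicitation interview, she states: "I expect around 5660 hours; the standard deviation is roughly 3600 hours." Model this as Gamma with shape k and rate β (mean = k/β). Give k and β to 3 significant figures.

k ≈ 2.47, β ≈ 0.000437

For Gamma(k, rate β): mean = k/β, variance = k/β², so CV = 1/√k.
CV = SD/mean = 3600/5660 = 0.636, hence k = 1/CV² = 2.47.
Then β = k/mean = 2.47/5660 = 0.000437.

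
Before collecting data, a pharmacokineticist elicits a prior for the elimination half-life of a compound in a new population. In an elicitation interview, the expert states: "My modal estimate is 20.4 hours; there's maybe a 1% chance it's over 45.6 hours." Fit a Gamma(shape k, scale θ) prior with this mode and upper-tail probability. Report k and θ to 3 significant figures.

Gamma(k,θ) with k>1 has mode (k−1)θ, so θ = 20.4/(k−1).
Need P(X < 45.6) = 0.99 with θ tied to k this way. Start at k = 2, θ = 20.4: P(X<45.6) ≈ 0.654.
Too low — raise k to concentrate. Iterating converges to k ≈ 8.43.
Then θ = 20.4/(8.43−1) ≈ 2.75.

k ≈ 8.43, θ ≈ 2.75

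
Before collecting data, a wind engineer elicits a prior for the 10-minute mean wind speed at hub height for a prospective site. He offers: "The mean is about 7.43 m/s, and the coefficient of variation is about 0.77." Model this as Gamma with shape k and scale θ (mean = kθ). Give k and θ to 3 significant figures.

For Gamma(k, scale θ): mean = kθ, variance = kθ², so CV = 1/√k.
CV = 0.77, hence k = 1/CV² = 1.69.
Then θ = mean/k = 7.43/1.69 = 4.41.

k ≈ 1.69, θ ≈ 4.41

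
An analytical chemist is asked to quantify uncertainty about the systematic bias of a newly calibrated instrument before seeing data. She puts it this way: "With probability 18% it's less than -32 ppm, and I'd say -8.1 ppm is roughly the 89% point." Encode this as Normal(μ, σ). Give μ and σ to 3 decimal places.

The p-quantile of Normal(μ,σ) is μ + z_p·σ, with z_{0.18} = -0.9154 and z_{0.89} = 1.227.
Eliminate σ: μ = (z₂·x₁ − z₁·x₂)/(z₂ − z₁) = (1.227·-32 − (-0.9154)·-8.1)/2.142 = -21.786.
Then σ = (x₂ − x₁)/(z₂ − z₁) = (-8.1 − -32)/2.142 = 11.158.

μ = -21.786, σ = 11.158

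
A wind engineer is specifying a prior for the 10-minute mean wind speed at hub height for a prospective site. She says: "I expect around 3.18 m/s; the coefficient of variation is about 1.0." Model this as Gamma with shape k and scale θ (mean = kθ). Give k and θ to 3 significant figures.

For Gamma(k, scale θ): mean = kθ, variance = kθ², so CV = 1/√k.
CV = 1.0, hence k = 1/CV² = 1.
Then θ = mean/k = 3.18/1 = 3.18.

k ≈ 1, θ ≈ 3.18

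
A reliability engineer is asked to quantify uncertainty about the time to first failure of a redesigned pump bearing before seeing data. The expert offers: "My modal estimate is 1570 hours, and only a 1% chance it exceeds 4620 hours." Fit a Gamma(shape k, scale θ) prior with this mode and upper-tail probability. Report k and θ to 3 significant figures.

Gamma(k,θ) with k>1 has mode (k−1)θ, so θ = 1570/(k−1).
Need P(X < 4620) = 0.99 with θ tied to k this way. Start at k = 2, θ = 1570: P(X<4620) ≈ 0.792.
Too low — raise k to concentrate. Iterating converges to k ≈ 4.88.
Then θ = 1570/(4.88−1) ≈ 404.

k ≈ 4.88, θ ≈ 404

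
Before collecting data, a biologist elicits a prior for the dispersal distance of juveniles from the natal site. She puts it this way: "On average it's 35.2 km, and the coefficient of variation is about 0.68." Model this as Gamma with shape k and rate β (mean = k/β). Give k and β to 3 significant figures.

For Gamma(k, rate β): mean = k/β, variance = k/β², so CV = 1/√k.
CV = 0.68, hence k = 1/CV² = 2.16.
Then β = k/mean = 2.16/35.2 = 0.0614.

k ≈ 2.16, β ≈ 0.0614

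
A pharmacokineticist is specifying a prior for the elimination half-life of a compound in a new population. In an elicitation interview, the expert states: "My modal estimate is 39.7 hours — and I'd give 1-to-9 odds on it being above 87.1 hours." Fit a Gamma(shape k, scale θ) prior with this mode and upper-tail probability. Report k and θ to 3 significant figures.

Gamma(k,θ) with k>1 has mode (k−1)θ, so θ = 39.7/(k−1).
Need P(X < 87.1) = 0.9 with θ tied to k this way. Start at k = 2, θ = 39.7: P(X<87.1) ≈ 0.644.
Too low — raise k to concentrate. Iterating converges to k ≈ 4.11.
Then θ = 39.7/(4.11−1) ≈ 12.7.

k ≈ 4.11, θ ≈ 12.7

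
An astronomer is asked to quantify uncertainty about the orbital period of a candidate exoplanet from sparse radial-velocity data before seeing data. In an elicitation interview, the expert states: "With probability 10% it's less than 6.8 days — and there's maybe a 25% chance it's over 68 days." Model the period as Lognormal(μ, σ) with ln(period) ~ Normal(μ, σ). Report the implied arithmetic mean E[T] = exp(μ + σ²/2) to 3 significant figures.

If T ~ Lognormal(μ,σ) then ln T ~ Normal(μ,σ), so the p-quantile of ln T is μ + z_p·σ.
ln(6.8) = 1.917 and ln(68) = 4.22; z_{0.1} = -1.282, z_{0.75} = 0.6745.
σ = (4.22 − 1.917)/(0.6745 − (-1.282)) = 1.177.
μ = 1.917 − (-1.282)·1.177 = 3.426.
E[T] = exp(μ + σ²/2) = exp(3.426 + 0.6929) = 61.5 days.

E[T] ≈ 61.5 days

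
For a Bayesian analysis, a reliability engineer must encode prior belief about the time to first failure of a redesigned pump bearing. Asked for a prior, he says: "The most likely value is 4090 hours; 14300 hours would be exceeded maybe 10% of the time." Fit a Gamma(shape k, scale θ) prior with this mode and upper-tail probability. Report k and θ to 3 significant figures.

k ≈ 2.19, θ ≈ 3420

Gamma(k,θ) with k>1 has mode (k−1)θ, so θ = 4090/(k−1).
Need P(X < 14300) = 0.9 with θ tied to k this way. Start at k = 2, θ = 4090: P(X<14300) ≈ 0.864.
Too low — raise k to concentrate. Iterating converges to k ≈ 2.19.
Then θ = 4090/(2.19−1) ≈ 3420.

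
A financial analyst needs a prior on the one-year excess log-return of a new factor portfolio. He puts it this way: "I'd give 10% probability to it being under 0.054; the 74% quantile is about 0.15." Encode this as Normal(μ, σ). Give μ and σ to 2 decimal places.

The p-quantile of Normal(μ,σ) is μ + z_p·σ, with z_{0.1} = -1.282 and z_{0.74} = 0.6433.
Eliminate σ: μ = (z₂·x₁ − z₁·x₂)/(z₂ − z₁) = (0.6433·0.054 − (-1.282)·0.15)/1.925 = 0.12.
Then σ = (x₂ − x₁)/(z₂ − z₁) = (0.15 − 0.054)/1.925 = 0.05.

μ = 0.12, σ = 0.05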